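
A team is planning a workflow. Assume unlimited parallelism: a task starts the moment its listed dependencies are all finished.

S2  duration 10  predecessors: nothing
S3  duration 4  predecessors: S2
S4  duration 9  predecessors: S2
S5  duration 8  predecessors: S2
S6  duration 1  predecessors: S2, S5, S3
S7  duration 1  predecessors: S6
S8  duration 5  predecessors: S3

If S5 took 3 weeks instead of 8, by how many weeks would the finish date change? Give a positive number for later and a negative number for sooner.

Critical path before the change: S2→S5→S6→S7 = 10+8+1+1 = 20 giving 20 weeks.
S5 is on the critical path; changing it to 3 makes that path 15 weeks.
Now S2→S3→S8 = 10+4+5 = 19 is longest, so the finish becomes 19 weeks.
Change in finish: 19 − 20 = -1 weeks.

-1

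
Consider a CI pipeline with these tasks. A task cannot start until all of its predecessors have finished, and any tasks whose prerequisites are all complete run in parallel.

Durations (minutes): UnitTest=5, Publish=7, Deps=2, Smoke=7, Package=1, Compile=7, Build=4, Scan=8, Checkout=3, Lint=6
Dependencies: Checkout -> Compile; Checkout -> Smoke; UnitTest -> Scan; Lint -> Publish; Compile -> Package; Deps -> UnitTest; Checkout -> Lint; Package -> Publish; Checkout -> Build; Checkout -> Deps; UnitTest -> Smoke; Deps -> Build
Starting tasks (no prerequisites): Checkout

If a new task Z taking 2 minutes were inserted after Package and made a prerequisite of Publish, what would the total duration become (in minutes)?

20

Originally the job takes 18 minutes.
With Z inserted, Publish now waits for max(Package, Lint, Z).
New critical path: Checkout→Compile→Package→Z→Publish = 3+7+1+2+7 = 20 ⇒ 20 minutes.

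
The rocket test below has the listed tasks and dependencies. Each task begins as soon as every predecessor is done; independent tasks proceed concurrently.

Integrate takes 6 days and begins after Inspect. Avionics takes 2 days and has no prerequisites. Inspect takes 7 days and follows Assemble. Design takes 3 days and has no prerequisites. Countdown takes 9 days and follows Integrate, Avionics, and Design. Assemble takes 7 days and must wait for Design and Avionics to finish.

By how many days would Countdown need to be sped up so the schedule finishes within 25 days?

7

Current finish: 32 days; target: 25.
Countdown is on every critical path, so each day cut from Countdown cuts the finish by one (this holds down to a finish of 24).
Need 32 − 25 = 7 days off Countdown → Countdown becomes 2 days, finish becomes 25.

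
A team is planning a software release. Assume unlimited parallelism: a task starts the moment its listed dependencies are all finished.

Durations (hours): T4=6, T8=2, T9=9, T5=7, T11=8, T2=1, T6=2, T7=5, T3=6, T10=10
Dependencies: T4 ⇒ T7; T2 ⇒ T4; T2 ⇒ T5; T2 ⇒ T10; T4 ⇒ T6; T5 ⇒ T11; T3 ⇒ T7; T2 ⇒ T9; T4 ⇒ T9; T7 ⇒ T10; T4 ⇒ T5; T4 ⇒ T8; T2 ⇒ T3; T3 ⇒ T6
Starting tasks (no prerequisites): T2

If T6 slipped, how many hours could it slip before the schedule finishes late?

13

T2→T3→T7→T10 = 1+6+5+10 = 22 sets the makespan at 22 hours.
Longest path through T6: 9 hours (earliest finish 9, latest finish 22).
Float = 22 − 9 = 13.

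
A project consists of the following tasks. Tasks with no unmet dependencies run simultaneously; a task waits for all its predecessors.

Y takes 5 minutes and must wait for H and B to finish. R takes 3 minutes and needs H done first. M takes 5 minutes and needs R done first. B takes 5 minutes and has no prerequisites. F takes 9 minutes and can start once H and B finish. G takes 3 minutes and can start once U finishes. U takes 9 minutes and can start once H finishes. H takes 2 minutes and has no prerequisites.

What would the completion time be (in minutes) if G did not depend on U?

14

Before: longest chain H→U→G = 2+9+3 = 14, finish 14.
Without U→G, G's earliest start moves from 11 to 0.
The longest chain is now B→F = 5+9 = 14, so the schedule takes 14 minutes.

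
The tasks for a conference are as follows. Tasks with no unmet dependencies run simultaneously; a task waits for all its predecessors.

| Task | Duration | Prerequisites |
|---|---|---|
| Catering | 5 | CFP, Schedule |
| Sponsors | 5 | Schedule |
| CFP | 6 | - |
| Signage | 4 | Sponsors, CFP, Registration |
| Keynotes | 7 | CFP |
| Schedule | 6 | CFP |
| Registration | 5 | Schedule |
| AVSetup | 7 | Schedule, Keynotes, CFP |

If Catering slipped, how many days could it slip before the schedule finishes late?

The longest chain is CFP→Schedule→Sponsors→Signage = 6+6+5+4 = 21; overall finish 21 days.
Longest path through Catering: 17 days (earliest finish 17, latest finish 21).
So Catering can slip 21 − 17 = 4 days.

4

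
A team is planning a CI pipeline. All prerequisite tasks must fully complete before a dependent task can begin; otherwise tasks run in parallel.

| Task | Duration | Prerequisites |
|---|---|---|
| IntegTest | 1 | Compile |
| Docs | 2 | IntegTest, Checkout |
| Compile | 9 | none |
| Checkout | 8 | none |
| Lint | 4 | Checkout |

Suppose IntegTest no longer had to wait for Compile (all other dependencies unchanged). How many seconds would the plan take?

Original critical path: Checkout→Lint = 8+4 = 12 ⇒ 12 seconds.
Without Compile→IntegTest, IntegTest's earliest start moves from 9 to 0.
New critical path: Checkout→Lint = 8+4 = 12 ⇒ 12 seconds.

12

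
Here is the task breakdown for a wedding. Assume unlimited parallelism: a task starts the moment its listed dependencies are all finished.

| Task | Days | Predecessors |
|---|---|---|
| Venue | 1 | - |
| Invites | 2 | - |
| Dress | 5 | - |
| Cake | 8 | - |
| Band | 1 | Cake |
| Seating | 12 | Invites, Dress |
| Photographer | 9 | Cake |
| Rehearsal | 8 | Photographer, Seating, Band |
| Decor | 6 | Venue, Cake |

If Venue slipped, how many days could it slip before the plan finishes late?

The longest chain is Dress→Seating→Rehearsal = 5+12+8 = 25; overall finish 25 days.
The longest chain containing Venue totals 7 days.
Float = 25 − 7 = 18.

18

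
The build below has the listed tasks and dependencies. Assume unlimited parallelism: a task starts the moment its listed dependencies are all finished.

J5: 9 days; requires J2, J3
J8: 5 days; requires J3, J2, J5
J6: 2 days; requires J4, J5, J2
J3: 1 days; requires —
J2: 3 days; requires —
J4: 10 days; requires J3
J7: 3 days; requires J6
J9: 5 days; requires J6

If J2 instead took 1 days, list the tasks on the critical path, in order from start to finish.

J3, J4, J6, J9

The binding path is J2→J5→J6→J9 = 3+9+2+5 = 19; finish at 19 days.
J2 lies on that path, so at 1 day the path becomes 17 days.
The binding chain switches to J3→J4→J6→J9 = 1+10+2+5 = 18; finish 18 days.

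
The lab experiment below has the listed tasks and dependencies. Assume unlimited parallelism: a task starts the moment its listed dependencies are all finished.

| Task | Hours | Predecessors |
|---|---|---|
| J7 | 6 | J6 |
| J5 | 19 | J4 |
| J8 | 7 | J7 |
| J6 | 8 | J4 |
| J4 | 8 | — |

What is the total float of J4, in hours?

0

J4→J6→J7→J8 = 8+8+6+7 = 29 sets the makespan at 29 hours.
J4 finishes as early as 8 and must finish by 8.
Slack of J4 = 0 − 0 = 0 hours.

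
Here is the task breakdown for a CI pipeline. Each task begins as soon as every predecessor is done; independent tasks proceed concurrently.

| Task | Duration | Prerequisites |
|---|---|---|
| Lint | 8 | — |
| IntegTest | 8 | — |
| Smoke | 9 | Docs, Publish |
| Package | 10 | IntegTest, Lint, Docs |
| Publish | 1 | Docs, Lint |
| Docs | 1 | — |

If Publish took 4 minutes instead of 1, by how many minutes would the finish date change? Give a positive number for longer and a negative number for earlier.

Baseline: Lint→Publish→Smoke = 8+1+9 = 18 → 18 minutes.
Since Publish is critical, the +3 change carries straight to that chain (now 21 minutes).
The critical path is still Lint→Publish→Smoke; finish is now 21 minutes.
Change in finish: 21 − 18 = +3 minutes.

3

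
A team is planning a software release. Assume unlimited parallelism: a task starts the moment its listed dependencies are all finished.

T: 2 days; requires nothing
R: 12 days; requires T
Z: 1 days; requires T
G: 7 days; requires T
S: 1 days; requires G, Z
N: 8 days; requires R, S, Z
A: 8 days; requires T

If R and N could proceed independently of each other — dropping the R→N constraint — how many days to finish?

Original critical path: T→R→N = 2+12+8 = 22 ⇒ 22 days.
Without R→N, N's earliest start moves from 14 to 10.
New critical path: T→G→S→N = 2+7+1+8 = 18 ⇒ 18 days.

18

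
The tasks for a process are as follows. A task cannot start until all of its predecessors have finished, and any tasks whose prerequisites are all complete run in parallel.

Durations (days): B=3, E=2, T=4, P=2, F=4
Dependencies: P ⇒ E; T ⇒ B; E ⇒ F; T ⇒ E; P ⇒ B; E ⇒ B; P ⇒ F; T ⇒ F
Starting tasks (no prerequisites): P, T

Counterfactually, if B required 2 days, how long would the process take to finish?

10

Baseline: T→E→F = 4+2+4 = 10 → 10 days.
B is off the critical path — its longest chain is 9 days, giving 1 of slack.
No other chain overtakes it, so the finish is 10 days.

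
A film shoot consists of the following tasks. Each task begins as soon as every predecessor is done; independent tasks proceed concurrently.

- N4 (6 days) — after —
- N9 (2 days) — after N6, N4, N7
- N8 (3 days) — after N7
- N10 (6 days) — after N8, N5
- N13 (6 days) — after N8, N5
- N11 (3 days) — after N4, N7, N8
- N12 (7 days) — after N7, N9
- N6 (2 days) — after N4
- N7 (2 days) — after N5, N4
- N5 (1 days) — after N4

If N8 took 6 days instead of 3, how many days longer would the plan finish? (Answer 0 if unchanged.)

3

Actual critical path: N4→N5→N7→N8→N10 = 6+1+2+3+6 = 18 ⇒ 18 days.
N8 is on the critical path; changing it to 6 makes that path 21 days.
The critical path is still N4→N5→N7→N8→N10; finish is now 21 days.
Change in finish: 21 − 18 = +3 days.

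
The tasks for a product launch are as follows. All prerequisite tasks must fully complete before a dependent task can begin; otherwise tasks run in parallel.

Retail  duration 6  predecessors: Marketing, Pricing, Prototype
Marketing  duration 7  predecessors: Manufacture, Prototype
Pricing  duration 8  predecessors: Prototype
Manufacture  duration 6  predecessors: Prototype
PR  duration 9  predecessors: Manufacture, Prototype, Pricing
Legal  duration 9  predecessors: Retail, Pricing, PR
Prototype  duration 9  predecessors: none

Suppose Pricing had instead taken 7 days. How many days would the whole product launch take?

Baseline: Prototype→Manufacture→Marketing→Retail→Legal = 9+6+7+6+9 = 37 → 37 days.
Pricing has 2 days of float (longest path through it is 35).
No other chain overtakes it, so the finish is 37 days.

37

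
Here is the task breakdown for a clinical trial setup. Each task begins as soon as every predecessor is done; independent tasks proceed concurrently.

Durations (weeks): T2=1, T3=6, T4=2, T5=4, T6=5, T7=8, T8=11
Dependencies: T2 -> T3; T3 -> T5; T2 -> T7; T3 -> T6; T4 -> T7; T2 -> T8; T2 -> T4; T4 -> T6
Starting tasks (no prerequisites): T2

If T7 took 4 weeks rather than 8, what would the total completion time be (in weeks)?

The binding path is T2→T3→T6 = 1+6+5 = 12; finish at 12 weeks.
T7 has 1 week of float (longest path through it is 11).
The critical path is still T2→T3→T6; finish is now 12 weeks.

12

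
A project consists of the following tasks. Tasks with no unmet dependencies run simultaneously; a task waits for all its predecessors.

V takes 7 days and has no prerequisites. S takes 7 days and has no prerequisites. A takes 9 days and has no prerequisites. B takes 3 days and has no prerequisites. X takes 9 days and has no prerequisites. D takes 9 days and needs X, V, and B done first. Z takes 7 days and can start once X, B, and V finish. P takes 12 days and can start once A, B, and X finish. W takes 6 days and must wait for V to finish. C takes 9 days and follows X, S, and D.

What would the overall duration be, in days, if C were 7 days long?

25

Critical path before the change: X→D→C = 9+9+9 = 27 giving 27 days.
C is on the critical path; changing it to 7 makes that path 25 days.
That remains the longest chain; total 25 days.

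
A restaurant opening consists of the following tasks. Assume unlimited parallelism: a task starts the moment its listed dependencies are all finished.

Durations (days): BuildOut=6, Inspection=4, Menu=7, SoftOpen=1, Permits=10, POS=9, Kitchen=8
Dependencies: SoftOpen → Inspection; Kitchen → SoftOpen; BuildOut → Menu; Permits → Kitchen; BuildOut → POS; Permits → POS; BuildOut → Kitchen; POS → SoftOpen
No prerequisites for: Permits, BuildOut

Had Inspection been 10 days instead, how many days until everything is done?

30

The binding path is Permits→POS→SoftOpen→Inspection = 10+9+1+4 = 24; finish at 24 days.
Inspection is on the critical path; changing it to 10 makes that path 30 days.
The critical path is still Permits→POS→SoftOpen→Inspection; finish is now 30 days.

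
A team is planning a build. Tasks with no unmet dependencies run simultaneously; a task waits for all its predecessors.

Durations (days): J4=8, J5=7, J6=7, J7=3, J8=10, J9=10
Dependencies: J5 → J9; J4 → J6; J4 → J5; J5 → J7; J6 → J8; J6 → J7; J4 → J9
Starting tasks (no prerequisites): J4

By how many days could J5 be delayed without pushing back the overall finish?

0

The longest chain is J4→J5→J9 = 8+7+10 = 25; overall finish 25 days.
The longest chain containing J5 totals 25 days.
Float = 25 − 25 = 0.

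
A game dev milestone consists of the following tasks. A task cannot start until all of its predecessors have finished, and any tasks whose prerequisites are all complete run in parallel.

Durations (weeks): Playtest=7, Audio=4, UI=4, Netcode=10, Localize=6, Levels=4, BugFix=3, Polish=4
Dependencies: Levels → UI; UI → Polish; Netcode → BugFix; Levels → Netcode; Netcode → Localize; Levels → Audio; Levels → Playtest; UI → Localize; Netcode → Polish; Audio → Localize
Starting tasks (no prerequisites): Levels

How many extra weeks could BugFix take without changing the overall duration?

3

The longest chain is Levels→Netcode→Localize = 4+10+6 = 20; overall finish 20 weeks.
Longest path through BugFix: 17 weeks (earliest finish 17, latest finish 20).
Float = 20 − 17 = 3.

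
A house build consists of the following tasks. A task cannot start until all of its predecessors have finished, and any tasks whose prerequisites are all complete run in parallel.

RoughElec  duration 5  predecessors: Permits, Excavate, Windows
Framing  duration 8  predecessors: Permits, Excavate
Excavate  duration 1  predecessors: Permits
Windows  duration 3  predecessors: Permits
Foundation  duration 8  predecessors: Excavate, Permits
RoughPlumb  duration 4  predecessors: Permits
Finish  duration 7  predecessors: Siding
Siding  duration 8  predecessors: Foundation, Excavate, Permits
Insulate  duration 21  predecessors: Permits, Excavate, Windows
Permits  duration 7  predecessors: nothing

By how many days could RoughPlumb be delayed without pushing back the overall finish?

Critical path: Permits→Excavate→Foundation→Siding→Finish = 7+1+8+8+7 = 31, so the finish is 31 days.
Longest path through RoughPlumb: 11 days (earliest finish 11, latest finish 31).
Float = 31 − 11 = 20.

20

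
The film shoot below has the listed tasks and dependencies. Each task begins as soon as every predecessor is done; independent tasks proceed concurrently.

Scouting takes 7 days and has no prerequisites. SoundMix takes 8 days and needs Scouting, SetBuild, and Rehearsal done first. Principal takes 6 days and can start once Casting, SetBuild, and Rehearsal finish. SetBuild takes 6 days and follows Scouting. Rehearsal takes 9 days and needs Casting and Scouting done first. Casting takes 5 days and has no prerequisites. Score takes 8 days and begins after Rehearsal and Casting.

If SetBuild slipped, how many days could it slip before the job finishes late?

Scouting→Rehearsal→Score = 7+9+8 = 24 sets the makespan at 24 days.
SetBuild finishes as early as 13 and must finish by 16.
Float = 24 − 21 = 3.

3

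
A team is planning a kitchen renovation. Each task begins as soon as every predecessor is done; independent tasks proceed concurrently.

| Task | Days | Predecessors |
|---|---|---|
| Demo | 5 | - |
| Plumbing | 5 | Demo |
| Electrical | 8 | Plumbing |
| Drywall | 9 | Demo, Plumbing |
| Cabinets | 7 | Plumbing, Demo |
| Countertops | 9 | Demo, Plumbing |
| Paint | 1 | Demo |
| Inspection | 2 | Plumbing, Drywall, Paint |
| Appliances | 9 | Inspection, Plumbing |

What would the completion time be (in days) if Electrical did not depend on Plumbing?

Before: longest chain Demo→Plumbing→Drywall→Inspection→Appliances = 5+5+9+2+9 = 30, finish 30.
Without Plumbing→Electrical, Electrical's earliest start moves from 10 to 0.
After: Demo→Plumbing→Drywall→Inspection→Appliances = 5+5+9+2+9 = 30 → 30 days.

30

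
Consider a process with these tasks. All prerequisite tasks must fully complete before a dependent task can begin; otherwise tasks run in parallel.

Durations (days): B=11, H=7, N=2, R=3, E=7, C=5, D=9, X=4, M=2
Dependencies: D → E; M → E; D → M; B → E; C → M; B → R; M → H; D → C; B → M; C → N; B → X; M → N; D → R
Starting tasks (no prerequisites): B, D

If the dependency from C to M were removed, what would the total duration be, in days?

20

Before: longest chain D→C→M→E = 9+5+2+7 = 23, finish 23.
Without C→M, M's earliest start moves from 14 to 11.
After: B→M→E = 11+2+7 = 20 → 20 days.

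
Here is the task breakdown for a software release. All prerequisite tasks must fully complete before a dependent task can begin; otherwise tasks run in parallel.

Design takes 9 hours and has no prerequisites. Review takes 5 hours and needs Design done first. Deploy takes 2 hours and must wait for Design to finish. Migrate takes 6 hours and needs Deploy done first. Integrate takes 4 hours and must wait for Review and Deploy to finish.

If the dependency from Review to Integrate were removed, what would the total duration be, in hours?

17

Original critical path: Design→Review→Integrate = 9+5+4 = 18 ⇒ 18 hours.
Without Review→Integrate, Integrate's earliest start moves from 14 to 11.
After: Design→Deploy→Migrate = 9+2+6 = 17 → 17 hours.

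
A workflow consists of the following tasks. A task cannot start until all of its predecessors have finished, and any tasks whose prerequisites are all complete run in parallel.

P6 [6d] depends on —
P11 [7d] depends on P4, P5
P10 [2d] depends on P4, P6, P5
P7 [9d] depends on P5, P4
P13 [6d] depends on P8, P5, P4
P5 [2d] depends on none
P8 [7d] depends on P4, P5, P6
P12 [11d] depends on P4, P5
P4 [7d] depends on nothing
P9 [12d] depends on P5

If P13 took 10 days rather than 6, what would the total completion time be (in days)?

24

As given, the longest chain is P4→P8→P13 = 7+7+6 = 20, so the finish is 20 days.
Since P13 is critical, the +4 change carries straight to that chain (now 24 days).
That remains the longest chain; total 24 days.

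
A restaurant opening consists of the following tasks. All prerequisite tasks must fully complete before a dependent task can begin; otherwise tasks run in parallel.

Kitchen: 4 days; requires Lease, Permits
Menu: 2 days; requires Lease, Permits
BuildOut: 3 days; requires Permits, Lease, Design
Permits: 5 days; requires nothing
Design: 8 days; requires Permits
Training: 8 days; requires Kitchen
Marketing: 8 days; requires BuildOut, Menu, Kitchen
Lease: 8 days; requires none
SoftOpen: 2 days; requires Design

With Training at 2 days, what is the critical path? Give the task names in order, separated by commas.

Permits, Design, BuildOut, Marketing

The binding path is Permits→Design→BuildOut→Marketing = 5+8+3+8 = 24; finish at 24 days.
Training is off the critical path — its longest chain is 20 days, giving 4 of slack.
That remains the longest chain; total 24 days.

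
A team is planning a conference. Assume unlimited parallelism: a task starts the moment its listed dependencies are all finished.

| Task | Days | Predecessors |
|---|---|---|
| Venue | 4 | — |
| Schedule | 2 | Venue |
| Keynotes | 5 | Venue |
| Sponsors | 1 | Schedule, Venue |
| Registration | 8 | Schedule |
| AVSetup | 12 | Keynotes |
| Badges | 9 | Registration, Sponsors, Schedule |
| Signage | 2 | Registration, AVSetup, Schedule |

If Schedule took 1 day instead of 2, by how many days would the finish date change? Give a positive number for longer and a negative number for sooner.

Critical path before the change: Venue→Schedule→Registration→Badges = 4+2+8+9 = 23 giving 23 days.
Schedule is on the critical path; changing it to 1 makes that path 22 days.
Now Venue→Keynotes→AVSetup→Signage = 4+5+12+2 = 23 is longest, so the finish becomes 23 days.
Change in finish: 23 − 23 = +0 days.

0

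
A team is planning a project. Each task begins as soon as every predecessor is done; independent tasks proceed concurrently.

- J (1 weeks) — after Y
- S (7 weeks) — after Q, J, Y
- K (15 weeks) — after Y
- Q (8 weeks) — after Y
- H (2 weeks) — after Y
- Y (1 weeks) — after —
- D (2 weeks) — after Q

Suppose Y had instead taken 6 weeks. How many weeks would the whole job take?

Baseline: Y→Q→S = 1+8+7 = 16 → 16 weeks.
Y is on the critical path; changing it to 6 makes that path 21 weeks.
The critical path is still Y→Q→S; finish is now 21 weeks.

21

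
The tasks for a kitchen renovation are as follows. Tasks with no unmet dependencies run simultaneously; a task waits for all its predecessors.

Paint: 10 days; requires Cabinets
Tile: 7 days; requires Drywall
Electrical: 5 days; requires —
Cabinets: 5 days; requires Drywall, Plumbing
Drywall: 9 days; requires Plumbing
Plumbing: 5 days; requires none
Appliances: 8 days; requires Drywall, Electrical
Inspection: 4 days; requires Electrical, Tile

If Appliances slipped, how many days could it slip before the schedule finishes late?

7

Plumbing→Drywall→Cabinets→Paint = 5+9+5+10 = 29 sets the makespan at 29 days.
The longest chain containing Appliances totals 22 days.
Float = 29 − 22 = 7.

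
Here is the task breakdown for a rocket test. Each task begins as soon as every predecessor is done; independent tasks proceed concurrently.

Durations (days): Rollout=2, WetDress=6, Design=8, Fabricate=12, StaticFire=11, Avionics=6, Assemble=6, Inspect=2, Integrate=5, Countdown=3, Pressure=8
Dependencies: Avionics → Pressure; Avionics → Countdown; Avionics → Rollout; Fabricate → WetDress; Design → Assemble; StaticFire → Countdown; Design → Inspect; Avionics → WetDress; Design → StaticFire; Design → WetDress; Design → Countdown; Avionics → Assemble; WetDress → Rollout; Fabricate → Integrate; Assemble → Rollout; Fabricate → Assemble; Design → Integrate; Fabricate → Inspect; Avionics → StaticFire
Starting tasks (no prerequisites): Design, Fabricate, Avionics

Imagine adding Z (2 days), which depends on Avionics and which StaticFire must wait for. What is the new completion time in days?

22

Originally the job takes 22 days.
With Z inserted, StaticFire now waits for max(Design, Avionics, Z).
New critical path: Design→StaticFire→Countdown = 8+11+3 = 22 ⇒ 22 days.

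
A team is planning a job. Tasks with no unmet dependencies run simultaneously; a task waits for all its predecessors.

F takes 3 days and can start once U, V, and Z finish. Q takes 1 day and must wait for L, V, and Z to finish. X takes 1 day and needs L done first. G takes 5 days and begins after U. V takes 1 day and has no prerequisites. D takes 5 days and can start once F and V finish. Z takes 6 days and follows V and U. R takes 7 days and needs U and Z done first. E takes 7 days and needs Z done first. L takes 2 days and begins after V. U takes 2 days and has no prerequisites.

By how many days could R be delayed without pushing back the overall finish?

Critical path: U→Z→F→D = 2+6+3+5 = 16, so the finish is 16 days.
R finishes as early as 15 and must finish by 16.
So R can slip 16 − 15 = 1 day.

1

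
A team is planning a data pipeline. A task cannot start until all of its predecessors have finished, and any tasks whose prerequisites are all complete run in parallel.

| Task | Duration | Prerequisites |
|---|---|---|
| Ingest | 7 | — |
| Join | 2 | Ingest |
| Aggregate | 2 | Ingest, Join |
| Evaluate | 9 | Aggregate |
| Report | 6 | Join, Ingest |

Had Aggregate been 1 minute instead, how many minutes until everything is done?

The binding path is Ingest→Join→Aggregate→Evaluate = 7+2+2+9 = 20; finish at 20 minutes.
Since Aggregate is critical, the -1 change carries straight to that chain (now 19 minutes).
That remains the longest chain; total 19 minutes.

19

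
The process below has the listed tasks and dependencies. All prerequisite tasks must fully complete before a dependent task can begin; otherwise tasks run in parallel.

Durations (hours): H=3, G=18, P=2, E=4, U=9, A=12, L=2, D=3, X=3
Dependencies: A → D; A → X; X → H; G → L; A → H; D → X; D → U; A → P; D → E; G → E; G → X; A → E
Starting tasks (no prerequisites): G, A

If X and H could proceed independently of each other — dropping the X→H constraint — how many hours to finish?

Before: longest chain G→X→H = 18+3+3 = 24, finish 24.
Without X→H, H's earliest start moves from 21 to 12.
After: A→D→U = 12+3+9 = 24 → 24 hours.

24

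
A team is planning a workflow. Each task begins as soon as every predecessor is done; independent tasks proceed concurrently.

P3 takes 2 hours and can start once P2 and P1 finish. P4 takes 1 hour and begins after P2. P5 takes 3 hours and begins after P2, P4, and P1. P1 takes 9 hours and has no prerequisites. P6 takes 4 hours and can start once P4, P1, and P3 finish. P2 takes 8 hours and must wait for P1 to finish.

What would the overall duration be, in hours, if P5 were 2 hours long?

23

Baseline: P1→P2→P3→P6 = 9+8+2+4 = 23 → 23 hours.
P5 has 2 hours of float (longest path through it is 21).
No other chain overtakes it, so the finish is 23 hours.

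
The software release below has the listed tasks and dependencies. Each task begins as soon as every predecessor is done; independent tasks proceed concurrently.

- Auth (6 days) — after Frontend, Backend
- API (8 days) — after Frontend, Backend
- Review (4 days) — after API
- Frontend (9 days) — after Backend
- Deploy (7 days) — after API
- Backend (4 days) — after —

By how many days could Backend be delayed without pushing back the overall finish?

The longest chain is Backend→Frontend→API→Deploy = 4+9+8+7 = 28; overall finish 28 days.
The longest chain containing Backend totals 28 days.
Slack of Backend = 0 − 0 = 0 days.

0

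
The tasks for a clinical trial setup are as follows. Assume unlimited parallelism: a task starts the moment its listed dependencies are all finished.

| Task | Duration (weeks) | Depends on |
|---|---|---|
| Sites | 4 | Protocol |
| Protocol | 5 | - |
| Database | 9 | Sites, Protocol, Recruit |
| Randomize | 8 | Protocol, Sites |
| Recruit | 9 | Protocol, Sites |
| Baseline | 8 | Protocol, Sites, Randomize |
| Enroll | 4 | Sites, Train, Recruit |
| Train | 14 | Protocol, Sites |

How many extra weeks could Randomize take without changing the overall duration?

2

Protocol→Sites→Recruit→Database = 5+4+9+9 = 27 sets the makespan at 27 weeks.
Longest path through Randomize: 25 weeks (earliest finish 17, latest finish 19).
Slack of Randomize = 11 − 9 = 2 weeks.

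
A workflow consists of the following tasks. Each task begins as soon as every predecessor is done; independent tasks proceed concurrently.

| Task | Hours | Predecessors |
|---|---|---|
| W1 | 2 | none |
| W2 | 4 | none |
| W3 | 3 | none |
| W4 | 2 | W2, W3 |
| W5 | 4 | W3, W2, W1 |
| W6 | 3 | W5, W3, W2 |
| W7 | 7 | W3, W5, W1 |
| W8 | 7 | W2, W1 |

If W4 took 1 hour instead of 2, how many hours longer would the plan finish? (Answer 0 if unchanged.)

Actual critical path: W2→W5→W7 = 4+4+7 = 15 ⇒ 15 hours.
W4 has 9 hours of float (longest path through it is 6).
No other chain overtakes it, so the finish is 15 hours.
Change in finish: 15 − 15 = +0 hours.

0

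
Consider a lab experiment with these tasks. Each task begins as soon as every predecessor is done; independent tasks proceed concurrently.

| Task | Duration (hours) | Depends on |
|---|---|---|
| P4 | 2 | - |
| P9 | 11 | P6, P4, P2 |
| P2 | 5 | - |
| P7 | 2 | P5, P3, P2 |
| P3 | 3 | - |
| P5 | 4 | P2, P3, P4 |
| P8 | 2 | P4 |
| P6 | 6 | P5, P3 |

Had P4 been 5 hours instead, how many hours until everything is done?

The binding path is P2→P5→P6→P9 = 5+4+6+11 = 26; finish at 26 hours.
P4 has 3 hours of float (longest path through it is 23).
That remains the longest chain; total 26 hours.

26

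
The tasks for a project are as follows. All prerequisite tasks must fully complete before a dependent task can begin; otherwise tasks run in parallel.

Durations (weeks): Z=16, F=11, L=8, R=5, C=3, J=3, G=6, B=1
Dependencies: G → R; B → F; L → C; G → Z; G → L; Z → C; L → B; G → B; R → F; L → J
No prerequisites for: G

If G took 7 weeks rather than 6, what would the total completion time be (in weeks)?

Baseline: G→L→B→F = 6+8+1+11 = 26 → 26 weeks.
G is on the critical path; changing it to 7 makes that path 27 weeks.
That remains the longest chain; total 27 weeks.

27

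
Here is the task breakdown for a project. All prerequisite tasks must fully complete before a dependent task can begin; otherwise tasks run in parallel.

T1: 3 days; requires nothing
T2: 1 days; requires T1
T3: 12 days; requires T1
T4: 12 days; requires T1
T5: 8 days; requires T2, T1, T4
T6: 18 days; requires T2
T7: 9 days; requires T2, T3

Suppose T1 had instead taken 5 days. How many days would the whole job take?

The binding path is T1→T3→T7 = 3+12+9 = 24; finish at 24 days.
Since T1 is critical, the +2 change carries straight to that chain (now 26 days).
That remains the longest chain; total 26 days.

26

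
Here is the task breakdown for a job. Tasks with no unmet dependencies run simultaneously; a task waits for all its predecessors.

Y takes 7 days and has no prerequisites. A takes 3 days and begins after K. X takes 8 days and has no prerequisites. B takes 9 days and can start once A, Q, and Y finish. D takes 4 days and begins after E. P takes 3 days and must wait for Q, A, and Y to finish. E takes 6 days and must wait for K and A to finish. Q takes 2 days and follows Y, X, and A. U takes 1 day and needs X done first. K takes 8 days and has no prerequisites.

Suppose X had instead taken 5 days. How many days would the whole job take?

As given, the longest chain is K→A→Q→B = 8+3+2+9 = 22, so the finish is 22 days.
X has 3 days of float (longest path through it is 19).
The critical path is still K→A→Q→B; finish is now 22 days.

22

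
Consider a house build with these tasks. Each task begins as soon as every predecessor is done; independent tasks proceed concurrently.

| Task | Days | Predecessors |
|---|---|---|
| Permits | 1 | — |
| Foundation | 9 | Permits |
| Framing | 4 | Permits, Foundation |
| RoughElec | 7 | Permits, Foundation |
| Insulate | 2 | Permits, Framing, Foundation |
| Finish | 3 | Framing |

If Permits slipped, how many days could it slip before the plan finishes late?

0

The longest chain is Permits→Foundation→Framing→Finish = 1+9+4+3 = 17; overall finish 17 days.
The longest chain containing Permits totals 17 days.
Slack of Permits = 0 − 0 = 0 days.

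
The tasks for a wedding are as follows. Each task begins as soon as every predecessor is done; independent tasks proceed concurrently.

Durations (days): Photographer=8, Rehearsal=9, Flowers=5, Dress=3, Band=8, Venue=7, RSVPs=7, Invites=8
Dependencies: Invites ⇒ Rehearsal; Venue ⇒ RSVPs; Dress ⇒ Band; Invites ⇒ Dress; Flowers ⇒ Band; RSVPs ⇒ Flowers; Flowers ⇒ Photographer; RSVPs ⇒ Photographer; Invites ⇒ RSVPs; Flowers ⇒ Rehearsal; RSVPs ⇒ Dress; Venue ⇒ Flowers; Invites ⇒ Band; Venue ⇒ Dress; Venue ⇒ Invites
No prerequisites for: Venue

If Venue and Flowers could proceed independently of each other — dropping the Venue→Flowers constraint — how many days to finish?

Before: longest chain Venue→Invites→RSVPs→Flowers→Rehearsal = 7+8+7+5+9 = 36, finish 36.
Dropping Venue→Flowers doesn't change Flowers's earliest start (22); another predecessor still binds.
The longest chain is now Venue→Invites→RSVPs→Flowers→Rehearsal = 7+8+7+5+9 = 36, so the plan takes 36 days.

36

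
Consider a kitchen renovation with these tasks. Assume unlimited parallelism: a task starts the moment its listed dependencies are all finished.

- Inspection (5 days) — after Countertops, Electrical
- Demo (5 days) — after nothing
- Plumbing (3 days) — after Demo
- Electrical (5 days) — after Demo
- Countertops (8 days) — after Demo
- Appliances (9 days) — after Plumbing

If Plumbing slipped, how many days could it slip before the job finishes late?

Critical path: Demo→Countertops→Inspection = 5+8+5 = 18, so the finish is 18 days.
The longest chain containing Plumbing totals 17 days.
Slack of Plumbing = 6 − 5 = 1 day.

1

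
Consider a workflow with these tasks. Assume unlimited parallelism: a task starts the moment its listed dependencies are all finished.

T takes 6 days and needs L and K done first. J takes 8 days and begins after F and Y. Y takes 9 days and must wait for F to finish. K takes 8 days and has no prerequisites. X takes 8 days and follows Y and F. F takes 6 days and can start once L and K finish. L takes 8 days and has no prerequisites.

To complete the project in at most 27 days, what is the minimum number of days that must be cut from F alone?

4

Current finish: 31 days; target: 27.
F is on every critical path, so each day cut from F cuts the finish by one (this holds down to a finish of 26).
Need 31 − 27 = 4 days off F → F becomes 2 days, finish becomes 27.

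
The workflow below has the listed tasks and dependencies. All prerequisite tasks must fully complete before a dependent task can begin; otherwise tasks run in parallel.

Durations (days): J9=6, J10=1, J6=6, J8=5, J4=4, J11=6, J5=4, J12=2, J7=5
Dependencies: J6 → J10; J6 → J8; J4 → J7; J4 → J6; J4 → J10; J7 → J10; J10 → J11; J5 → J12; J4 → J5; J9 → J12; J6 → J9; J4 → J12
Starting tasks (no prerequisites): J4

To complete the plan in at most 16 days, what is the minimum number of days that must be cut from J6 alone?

2

Current finish: 18 days; target: 16.
J6 is on every critical path, so each day cut from J6 cuts the finish by one (this holds down to a finish of 16).
Need 18 − 16 = 2 days off J6 → J6 becomes 4 days, finish becomes 16.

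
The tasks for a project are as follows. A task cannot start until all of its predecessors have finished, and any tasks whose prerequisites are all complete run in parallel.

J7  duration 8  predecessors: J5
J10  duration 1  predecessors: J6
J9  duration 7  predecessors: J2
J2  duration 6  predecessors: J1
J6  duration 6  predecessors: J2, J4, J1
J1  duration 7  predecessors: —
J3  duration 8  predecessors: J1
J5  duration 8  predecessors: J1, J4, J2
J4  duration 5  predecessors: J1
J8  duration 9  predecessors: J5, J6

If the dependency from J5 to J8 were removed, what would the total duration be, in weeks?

Before: longest chain J1→J2→J5→J8 = 7+6+8+9 = 30, finish 30.
Without J5→J8, J8's earliest start moves from 21 to 19.
New critical path: J1→J2→J5→J7 = 7+6+8+8 = 29 ⇒ 29 weeks.

29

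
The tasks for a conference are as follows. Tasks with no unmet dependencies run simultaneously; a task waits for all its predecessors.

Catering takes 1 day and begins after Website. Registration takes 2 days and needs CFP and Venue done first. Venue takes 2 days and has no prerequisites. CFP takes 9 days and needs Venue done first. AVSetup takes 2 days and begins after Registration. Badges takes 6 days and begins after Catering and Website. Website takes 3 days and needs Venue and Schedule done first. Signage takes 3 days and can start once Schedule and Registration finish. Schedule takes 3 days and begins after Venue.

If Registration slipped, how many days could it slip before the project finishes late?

0

Critical path: Venue→CFP→Registration→Signage = 2+9+2+3 = 16, so the finish is 16 days.
Registration finishes as early as 13 and must finish by 13.
So Registration can slip 13 − 13 = 0 days.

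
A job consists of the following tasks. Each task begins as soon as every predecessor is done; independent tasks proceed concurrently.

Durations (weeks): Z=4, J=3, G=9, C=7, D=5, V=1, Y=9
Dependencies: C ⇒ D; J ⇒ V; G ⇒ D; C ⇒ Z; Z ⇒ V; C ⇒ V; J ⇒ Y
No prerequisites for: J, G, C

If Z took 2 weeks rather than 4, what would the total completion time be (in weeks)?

Critical path before the change: G→D = 9+5 = 14 giving 14 weeks.
Z is off the critical path — its longest chain is 12 weeks, giving 2 of slack.
That remains the longest chain; total 14 weeks.

14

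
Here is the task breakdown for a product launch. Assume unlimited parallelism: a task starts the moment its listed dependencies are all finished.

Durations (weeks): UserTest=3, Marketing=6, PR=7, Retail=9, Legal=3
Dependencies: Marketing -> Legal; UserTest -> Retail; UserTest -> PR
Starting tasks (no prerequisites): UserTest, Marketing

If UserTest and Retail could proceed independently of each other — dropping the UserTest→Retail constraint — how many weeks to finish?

10

With the dependency in place, UserTest→Retail = 3+9 = 12 sets the finish at 12 weeks.
Without UserTest→Retail, Retail's earliest start moves from 3 to 0.
The longest chain is now UserTest→PR = 3+7 = 10, so the schedule takes 10 weeks.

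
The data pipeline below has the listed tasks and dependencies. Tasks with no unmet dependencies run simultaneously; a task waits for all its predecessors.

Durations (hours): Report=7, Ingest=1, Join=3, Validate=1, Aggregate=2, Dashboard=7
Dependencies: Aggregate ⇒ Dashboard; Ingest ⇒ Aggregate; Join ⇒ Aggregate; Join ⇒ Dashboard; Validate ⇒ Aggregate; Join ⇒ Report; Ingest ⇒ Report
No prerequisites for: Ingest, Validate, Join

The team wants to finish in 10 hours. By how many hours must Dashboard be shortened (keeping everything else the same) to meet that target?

2

Current finish: 12 hours; target: 10.
Dashboard is on every critical path, so each hour cut from Dashboard cuts the finish by one (this holds down to a finish of 10).
Need 12 − 10 = 2 hours off Dashboard → Dashboard becomes 5 hours, finish becomes 10.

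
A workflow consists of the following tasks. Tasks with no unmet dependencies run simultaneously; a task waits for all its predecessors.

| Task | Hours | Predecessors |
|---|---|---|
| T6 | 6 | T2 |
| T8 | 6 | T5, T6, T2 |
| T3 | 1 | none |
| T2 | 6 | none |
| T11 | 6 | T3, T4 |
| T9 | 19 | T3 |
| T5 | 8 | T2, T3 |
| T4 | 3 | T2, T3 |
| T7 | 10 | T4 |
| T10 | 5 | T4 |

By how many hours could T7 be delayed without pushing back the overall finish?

1

T2→T5→T8 = 6+8+6 = 20 sets the makespan at 20 hours.
T7 finishes as early as 19 and must finish by 20.
Float = 20 − 19 = 1.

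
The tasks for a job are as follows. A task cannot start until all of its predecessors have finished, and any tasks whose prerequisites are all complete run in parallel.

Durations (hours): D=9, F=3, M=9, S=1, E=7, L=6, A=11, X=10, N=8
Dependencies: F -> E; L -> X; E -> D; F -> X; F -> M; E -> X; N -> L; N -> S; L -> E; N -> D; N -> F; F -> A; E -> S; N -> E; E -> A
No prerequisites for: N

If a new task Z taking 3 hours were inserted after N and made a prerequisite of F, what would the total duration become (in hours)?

32

Originally the job takes 32 hours.
With Z inserted, F now waits for max(N, Z).
New critical path: N→Z→F→E→A = 8+3+3+7+11 = 32 ⇒ 32 hours.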